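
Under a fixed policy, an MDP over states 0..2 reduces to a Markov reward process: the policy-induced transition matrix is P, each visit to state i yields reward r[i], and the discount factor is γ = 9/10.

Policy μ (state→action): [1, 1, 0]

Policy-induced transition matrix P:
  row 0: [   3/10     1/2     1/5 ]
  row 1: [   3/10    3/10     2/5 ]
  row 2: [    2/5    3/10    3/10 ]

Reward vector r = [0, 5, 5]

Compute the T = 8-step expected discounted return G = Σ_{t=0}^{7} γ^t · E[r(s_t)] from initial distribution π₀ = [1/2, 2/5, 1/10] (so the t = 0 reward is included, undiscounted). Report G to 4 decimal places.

G = 18.3162

t=0: π = [0.5000, 0.4000, 0.1000], E[r] = 2.5000, γ^t·E[r] = 2.500000, running G = 2.500000
t=1: π = [0.3100, 0.4000, 0.2900], E[r] = 3.4500, γ^t·E[r] = 3.105000, running G = 5.605000
t=2: π = [0.3290, 0.3620, 0.3090], E[r] = 3.3550, γ^t·E[r] = 2.717550, running G = 8.322550
t=3: π = [0.3309, 0.3658, 0.3033], E[r] = 3.3455, γ^t·E[r] = 2.438870, running G = 10.761420
t=4: π = [0.3303, 0.3662, 0.3035], E[r] = 3.3484, γ^t·E[r] = 2.196852, running G = 12.958272
t=5: π = [0.3303, 0.3661, 0.3036], E[r] = 3.3483, γ^t·E[r] = 1.977111, running G = 14.935383
t=6: π = [0.3304, 0.3661, 0.3036], E[r] = 3.3482, γ^t·E[r] = 1.779375, running G = 16.714758
t=7: π = [0.3304, 0.3661, 0.3036], E[r] = 3.3482, γ^t·E[r] = 1.601440, running G = 18.316198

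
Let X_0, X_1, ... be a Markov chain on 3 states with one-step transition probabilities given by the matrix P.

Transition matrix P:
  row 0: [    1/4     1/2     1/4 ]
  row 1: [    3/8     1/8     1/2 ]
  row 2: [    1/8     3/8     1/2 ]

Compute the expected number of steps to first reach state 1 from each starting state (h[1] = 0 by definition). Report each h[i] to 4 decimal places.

First-step conditioning: h[1] = 0; for i ≠ 1, h[i] = 1 + Σ_k P[i][k]·h[k].
  h[0] = 1 + 1/4·h[0] + 1/4·h[2]
  h[2] = 1 + 1/8·h[0] + 1/2·h[2]
Solving the 2×2 linear system over states ≠ 1 gives exactly h = [24/11, 0, 28/11] (h[1] = 0 is the target).

h = [2.1818, 0.0000, 2.5455]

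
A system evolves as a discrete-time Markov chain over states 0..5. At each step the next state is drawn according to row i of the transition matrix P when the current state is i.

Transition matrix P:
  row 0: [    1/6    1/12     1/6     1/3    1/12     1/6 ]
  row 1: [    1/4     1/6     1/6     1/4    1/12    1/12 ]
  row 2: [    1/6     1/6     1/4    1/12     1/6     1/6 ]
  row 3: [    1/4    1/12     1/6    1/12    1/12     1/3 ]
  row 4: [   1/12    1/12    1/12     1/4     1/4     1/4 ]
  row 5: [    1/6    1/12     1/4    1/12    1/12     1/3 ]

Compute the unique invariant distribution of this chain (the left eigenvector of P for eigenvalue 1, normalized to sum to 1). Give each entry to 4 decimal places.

Balance equations π_j = Σ_i π_i·P[i][j]:
  π_0 = 1/6·π_0 + 1/4·π_1 + 1/6·π_2 + 1/4·π_3 + 1/12·π_4 + 1/6·π_5
  π_1 = 1/12·π_0 + 1/6·π_1 + 1/6·π_2 + 1/12·π_3 + 1/12·π_4 + 1/12·π_5
  π_2 = 1/6·π_0 + 1/6·π_1 + 1/4·π_2 + 1/6·π_3 + 1/12·π_4 + 1/4·π_5
  π_3 = 1/3·π_0 + 1/4·π_1 + 1/12·π_2 + 1/12·π_3 + 1/4·π_4 + 1/12·π_5
  π_4 = 1/12·π_0 + 1/12·π_1 + 1/6·π_2 + 1/12·π_3 + 1/4·π_4 + 1/12·π_5
  normalize: π_0 + π_1 + π_2 + π_3 + π_4 + π_5 = 1
Solving the linear system gives exactly π = [1635/9103, 2960/27309, 5251/27309, 4538/27309, 3256/27309, 2133/9103].

π = [0.1796, 0.1084, 0.1923, 0.1662, 0.1192, 0.2343]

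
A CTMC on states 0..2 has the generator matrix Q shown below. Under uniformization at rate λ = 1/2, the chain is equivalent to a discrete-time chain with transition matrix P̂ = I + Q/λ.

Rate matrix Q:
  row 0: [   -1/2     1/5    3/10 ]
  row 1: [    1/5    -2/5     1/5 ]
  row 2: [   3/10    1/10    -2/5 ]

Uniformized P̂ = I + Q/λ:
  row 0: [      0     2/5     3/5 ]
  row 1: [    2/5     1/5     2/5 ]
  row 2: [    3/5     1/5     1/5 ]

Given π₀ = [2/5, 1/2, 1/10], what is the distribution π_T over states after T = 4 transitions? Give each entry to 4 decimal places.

t=0: π = [0.4000, 0.5000, 0.1000]
t=1: π = [0.2600, 0.2800, 0.4600]
t=2: π = [0.3880, 0.2520, 0.3600]
t=3: π = [0.3168, 0.2776, 0.4056]
t=4: π = [0.3544, 0.2634, 0.3822]

π = [0.3544, 0.2634, 0.3822]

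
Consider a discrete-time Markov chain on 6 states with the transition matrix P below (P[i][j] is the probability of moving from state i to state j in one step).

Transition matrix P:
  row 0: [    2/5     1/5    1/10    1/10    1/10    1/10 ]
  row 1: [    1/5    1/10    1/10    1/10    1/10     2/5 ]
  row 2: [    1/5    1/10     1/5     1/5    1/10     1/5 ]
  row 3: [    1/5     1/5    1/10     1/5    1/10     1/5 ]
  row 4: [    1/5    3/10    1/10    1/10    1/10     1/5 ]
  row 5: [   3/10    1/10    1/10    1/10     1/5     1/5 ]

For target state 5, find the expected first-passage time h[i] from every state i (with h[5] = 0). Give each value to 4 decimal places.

h = [5.3277, 3.8747, 4.8314, 4.7357, 4.6496, 0.0000]

First-step conditioning: h[5] = 0; for i ≠ 5, h[i] = 1 + Σ_k P[i][k]·h[k].
  h[0] = 1 + 2/5·h[0] + 1/5·h[1] + 1/10·h[2] + 1/10·h[3] + 1/10·h[4]
  h[1] = 1 + 1/5·h[0] + 1/10·h[1] + 1/10·h[2] + 1/10·h[3] + 1/10·h[4]
  h[2] = 1 + 1/5·h[0] + 1/10·h[1] + 1/5·h[2] + 1/5·h[3] + 1/10·h[4]
  h[3] = 1 + 1/5·h[0] + 1/5·h[1] + 1/10·h[2] + 1/5·h[3] + 1/10·h[4]
  h[4] = 1 + 1/5·h[0] + 3/10·h[1] + 1/10·h[2] + 1/10·h[3] + 1/10·h[4]
Solving the 5×5 linear system over states ≠ 5 gives exactly h = [22275/4181, 16200/4181, 20200/4181, 19800/4181, 19440/4181, 0] (h[5] = 0 is the target).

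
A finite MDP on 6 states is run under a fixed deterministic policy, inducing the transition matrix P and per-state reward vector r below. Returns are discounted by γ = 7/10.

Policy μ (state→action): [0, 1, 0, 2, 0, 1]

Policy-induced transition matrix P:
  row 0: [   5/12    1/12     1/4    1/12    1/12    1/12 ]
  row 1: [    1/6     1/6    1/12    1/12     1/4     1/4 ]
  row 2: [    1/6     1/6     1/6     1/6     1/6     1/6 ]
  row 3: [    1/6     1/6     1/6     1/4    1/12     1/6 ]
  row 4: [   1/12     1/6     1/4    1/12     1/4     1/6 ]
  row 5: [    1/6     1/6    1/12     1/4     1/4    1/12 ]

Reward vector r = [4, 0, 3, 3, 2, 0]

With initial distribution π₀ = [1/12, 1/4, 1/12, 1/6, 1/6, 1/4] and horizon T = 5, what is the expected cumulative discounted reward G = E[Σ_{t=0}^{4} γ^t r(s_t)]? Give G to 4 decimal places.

G = 5.0906

t=0: π = [0.0833, 0.2500, 0.0833, 0.1667, 0.1667, 0.2500], E[r] = 1.4167, γ^t·E[r] = 1.416667, running G = 1.416667
t=1: π = [0.1736, 0.1597, 0.1458, 0.1597, 0.2014, 0.1597], E[r] = 2.0139, γ^t·E[r] = 1.409722, running G = 2.826389
t=2: π = [0.1933, 0.1522, 0.1713, 0.1487, 0.1823, 0.1522], E[r] = 2.0978, γ^t·E[r] = 1.027922, running G = 3.854311
t=3: π = [0.1998, 0.1506, 0.1726, 0.1478, 0.1787, 0.1506], E[r] = 2.1177, γ^t·E[r] = 0.726377, running G = 4.580689
t=4: π = [0.2017, 0.1500, 0.1731, 0.1474, 0.1777, 0.1500], E[r] = 2.1239, γ^t·E[r] = 0.509956, running G = 5.090644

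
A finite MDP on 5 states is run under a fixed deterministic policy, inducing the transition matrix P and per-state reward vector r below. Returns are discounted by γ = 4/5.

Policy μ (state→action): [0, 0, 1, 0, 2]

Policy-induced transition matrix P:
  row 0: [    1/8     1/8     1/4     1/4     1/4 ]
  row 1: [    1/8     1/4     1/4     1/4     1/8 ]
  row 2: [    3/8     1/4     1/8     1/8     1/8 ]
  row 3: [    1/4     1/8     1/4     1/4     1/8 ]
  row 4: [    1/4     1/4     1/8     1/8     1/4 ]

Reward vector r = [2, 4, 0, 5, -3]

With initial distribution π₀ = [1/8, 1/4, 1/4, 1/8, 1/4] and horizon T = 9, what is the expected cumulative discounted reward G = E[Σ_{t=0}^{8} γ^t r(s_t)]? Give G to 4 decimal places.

t=0: π = [0.1250, 0.2500, 0.2500, 0.1250, 0.2500], E[r] = 1.1250, γ^t·E[r] = 1.125000, running G = 1.125000
t=1: π = [0.2344, 0.2188, 0.1875, 0.1875, 0.1719], E[r] = 1.7656, γ^t·E[r] = 1.412500, running G = 2.537500
t=2: π = [0.2168, 0.1973, 0.2051, 0.2051, 0.1758], E[r] = 1.7207, γ^t·E[r] = 1.101250, running G = 3.638750
t=3: π = [0.2239, 0.1973, 0.2024, 0.2024, 0.1741], E[r] = 1.7266, γ^t·E[r] = 0.884000, running G = 4.522750
t=4: π = [0.2227, 0.1967, 0.2029, 0.2029, 0.1747], E[r] = 1.7227, γ^t·E[r] = 0.705600, running G = 5.228350
t=5: π = [0.2229, 0.1968, 0.2028, 0.2028, 0.1747], E[r] = 1.7230, γ^t·E[r] = 0.564598, running G = 5.792948
t=6: π = [0.2229, 0.1968, 0.2028, 0.2028, 0.1747], E[r] = 1.7229, γ^t·E[r] = 0.451640, running G = 6.244588
t=7: π = [0.2229, 0.1968, 0.2028, 0.2028, 0.1747], E[r] = 1.7229, γ^t·E[r] = 0.361318, running G = 6.605905
t=8: π = [0.2229, 0.1968, 0.2028, 0.2028, 0.1747], E[r] = 1.7229, γ^t·E[r] = 0.289053, running G = 6.894958

G = 6.8950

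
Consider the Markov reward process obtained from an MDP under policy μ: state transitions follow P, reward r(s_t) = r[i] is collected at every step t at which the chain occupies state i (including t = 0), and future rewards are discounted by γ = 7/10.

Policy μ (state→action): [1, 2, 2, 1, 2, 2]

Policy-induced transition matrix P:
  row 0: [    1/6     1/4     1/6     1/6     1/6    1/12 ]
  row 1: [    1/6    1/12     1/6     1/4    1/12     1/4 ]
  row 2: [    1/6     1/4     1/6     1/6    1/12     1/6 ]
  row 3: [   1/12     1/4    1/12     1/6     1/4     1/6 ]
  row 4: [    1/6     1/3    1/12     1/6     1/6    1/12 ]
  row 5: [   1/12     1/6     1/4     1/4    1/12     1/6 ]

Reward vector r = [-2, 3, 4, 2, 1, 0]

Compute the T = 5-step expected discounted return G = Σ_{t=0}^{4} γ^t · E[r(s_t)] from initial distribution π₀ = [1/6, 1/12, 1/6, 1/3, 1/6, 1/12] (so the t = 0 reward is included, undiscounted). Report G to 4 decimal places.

G = 4.0912

t=0: π = [0.1667, 0.0833, 0.1667, 0.3333, 0.1667, 0.0833], E[r] = 1.4167, γ^t·E[r] = 1.416667, running G = 1.416667
t=1: π = [0.1319, 0.2431, 0.1319, 0.1806, 0.1667, 0.1458], E[r] = 1.5208, γ^t·E[r] = 1.064583, running G = 2.481250
t=2: π = [0.1395, 0.2112, 0.1499, 0.1991, 0.1383, 0.1620], E[r] = 1.4907, γ^t·E[r] = 0.730463, running G = 3.211713
t=3: π = [0.1366, 0.2128, 0.1521, 0.1978, 0.1397, 0.1611], E[r] = 1.5087, γ^t·E[r] = 0.517494, running G = 3.729207
t=4: π = [0.1368, 0.2127, 0.1520, 0.1978, 0.1393, 0.1614], E[r] = 1.5076, γ^t·E[r] = 0.361969, running G = 4.091176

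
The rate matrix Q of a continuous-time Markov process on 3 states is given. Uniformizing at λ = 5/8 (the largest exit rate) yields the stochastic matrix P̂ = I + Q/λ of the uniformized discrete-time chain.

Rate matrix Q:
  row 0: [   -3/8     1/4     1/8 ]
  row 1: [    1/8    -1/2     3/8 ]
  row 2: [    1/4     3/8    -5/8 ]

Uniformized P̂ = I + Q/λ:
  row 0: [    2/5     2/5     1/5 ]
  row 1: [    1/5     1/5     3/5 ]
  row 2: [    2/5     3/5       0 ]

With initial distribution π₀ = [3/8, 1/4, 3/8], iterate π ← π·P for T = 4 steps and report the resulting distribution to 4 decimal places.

t=0: π = [0.3750, 0.2500, 0.3750]
t=1: π = [0.3500, 0.4250, 0.2250]
t=2: π = [0.3150, 0.3600, 0.3250]
t=3: π = [0.3280, 0.3930, 0.2790]
t=4: π = [0.3214, 0.3772, 0.3014]

π = [0.3214, 0.3772, 0.3014]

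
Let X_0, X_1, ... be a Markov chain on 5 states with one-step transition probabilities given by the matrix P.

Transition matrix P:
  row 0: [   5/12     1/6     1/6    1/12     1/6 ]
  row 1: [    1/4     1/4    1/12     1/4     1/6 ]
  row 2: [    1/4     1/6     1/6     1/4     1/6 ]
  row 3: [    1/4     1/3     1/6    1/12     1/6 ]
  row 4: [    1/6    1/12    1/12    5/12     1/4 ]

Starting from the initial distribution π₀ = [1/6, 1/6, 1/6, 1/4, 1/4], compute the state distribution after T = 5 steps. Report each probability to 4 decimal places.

t=0: π = [0.1667, 0.1667, 0.1667, 0.2500, 0.2500]
t=1: π = [0.2569, 0.2014, 0.1319, 0.2222, 0.1875]
t=2: π = [0.2772, 0.2049, 0.1343, 0.2014, 0.1823]
t=3: π = [0.2810, 0.2021, 0.1344, 0.2006, 0.1819]
t=4: π = [0.2817, 0.2018, 0.1347, 0.2000, 0.1818]
t=5: π = [0.2818, 0.2017, 0.1347, 0.2000, 0.1818]

π = [0.2818, 0.2017, 0.1347, 0.2000, 0.1818]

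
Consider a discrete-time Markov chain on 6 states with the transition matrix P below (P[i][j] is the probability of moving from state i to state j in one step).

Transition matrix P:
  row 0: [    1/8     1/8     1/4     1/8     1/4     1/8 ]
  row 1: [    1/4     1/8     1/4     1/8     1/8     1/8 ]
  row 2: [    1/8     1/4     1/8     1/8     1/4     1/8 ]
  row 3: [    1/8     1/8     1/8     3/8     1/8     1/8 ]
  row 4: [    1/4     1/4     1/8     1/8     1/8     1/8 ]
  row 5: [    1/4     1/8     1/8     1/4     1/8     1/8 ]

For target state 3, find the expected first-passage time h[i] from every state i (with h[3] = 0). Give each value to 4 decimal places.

First-step conditioning: h[3] = 0; for i ≠ 3, h[i] = 1 + Σ_k P[i][k]·h[k].
  h[0] = 1 + 1/8·h[0] + 1/8·h[1] + 1/4·h[2] + 1/4·h[4] + 1/8·h[5]
  h[1] = 1 + 1/4·h[0] + 1/8·h[1] + 1/4·h[2] + 1/8·h[4] + 1/8·h[5]
  h[2] = 1 + 1/8·h[0] + 1/4·h[1] + 1/8·h[2] + 1/4·h[4] + 1/8·h[5]
  h[4] = 1 + 1/4·h[0] + 1/4·h[1] + 1/8·h[2] + 1/8·h[4] + 1/8·h[5]
  h[5] = 1 + 1/4·h[0] + 1/8·h[1] + 1/8·h[2] + 1/8·h[4] + 1/8·h[5]
Solving the 5×5 linear system over states ≠ 3 gives exactly h = [64/9, 64/9, 64/9, 0, 64/9, 56/9] (h[3] = 0 is the target).

h = [7.1111, 7.1111, 7.1111, 0.0000, 7.1111, 6.2222]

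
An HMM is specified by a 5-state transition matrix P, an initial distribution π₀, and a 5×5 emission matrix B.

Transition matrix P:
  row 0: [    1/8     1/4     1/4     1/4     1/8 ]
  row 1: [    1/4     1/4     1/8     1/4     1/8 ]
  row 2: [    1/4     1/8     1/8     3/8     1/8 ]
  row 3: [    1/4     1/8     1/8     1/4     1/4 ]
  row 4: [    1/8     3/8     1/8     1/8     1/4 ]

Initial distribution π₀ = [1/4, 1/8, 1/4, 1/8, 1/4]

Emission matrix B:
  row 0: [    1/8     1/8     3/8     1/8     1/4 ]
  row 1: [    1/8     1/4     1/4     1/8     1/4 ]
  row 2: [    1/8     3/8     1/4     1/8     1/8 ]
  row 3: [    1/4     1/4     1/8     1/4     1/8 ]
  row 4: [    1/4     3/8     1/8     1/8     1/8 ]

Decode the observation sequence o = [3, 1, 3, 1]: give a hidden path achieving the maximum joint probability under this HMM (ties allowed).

path = [0, 2, 3, 4]

t=0: δ = [3.125e-02, 1.562e-02, 3.125e-02, 3.125e-02, 3.125e-02]  (obs o_0=3)
t=1: δ = [9.766e-04, 2.930e-03, 2.930e-03, 2.930e-03, 2.930e-03]  ψ = [2, 4, 0, 2, 3]  (obs o_1=1)
t=2: δ = [9.155e-05, 1.373e-04, 4.578e-05, 2.747e-04, 9.155e-05]  ψ = [1, 4, 1, 2, 3]  (obs o_2=3)
t=3: δ = [8.583e-06, 8.583e-06, 1.287e-05, 1.717e-05, 2.575e-05]  ψ = [3, 1, 3, 3, 3]  (obs o_3=1)
backtrack: best end state = 4; path = [0, 2, 3, 4]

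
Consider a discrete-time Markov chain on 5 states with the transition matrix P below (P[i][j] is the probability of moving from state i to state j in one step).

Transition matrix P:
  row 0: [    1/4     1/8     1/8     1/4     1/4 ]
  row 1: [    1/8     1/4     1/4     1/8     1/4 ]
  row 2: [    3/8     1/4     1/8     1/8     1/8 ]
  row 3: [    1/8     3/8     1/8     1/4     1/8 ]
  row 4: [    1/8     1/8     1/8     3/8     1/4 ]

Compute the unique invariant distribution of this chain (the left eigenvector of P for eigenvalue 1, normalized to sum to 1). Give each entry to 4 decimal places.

π = [0.1868, 0.2298, 0.1537, 0.2274, 0.2024]

Balance equations π_j = Σ_i π_i·P[i][j]:
  π_0 = 1/4·π_0 + 1/8·π_1 + 3/8·π_2 + 1/8·π_3 + 1/8·π_4
  π_1 = 1/8·π_0 + 1/4·π_1 + 1/4·π_2 + 3/8·π_3 + 1/8·π_4
  π_2 = 1/8·π_0 + 1/4·π_1 + 1/8·π_2 + 1/8·π_3 + 1/8·π_4
  π_3 = 1/4·π_0 + 1/8·π_1 + 1/8·π_2 + 1/4·π_3 + 3/8·π_4
  normalize: π_0 + π_1 + π_2 + π_3 + π_4 = 1
Solving the linear system gives exactly π = [695/3721, 855/3721, 572/3721, 846/3721, 753/3721].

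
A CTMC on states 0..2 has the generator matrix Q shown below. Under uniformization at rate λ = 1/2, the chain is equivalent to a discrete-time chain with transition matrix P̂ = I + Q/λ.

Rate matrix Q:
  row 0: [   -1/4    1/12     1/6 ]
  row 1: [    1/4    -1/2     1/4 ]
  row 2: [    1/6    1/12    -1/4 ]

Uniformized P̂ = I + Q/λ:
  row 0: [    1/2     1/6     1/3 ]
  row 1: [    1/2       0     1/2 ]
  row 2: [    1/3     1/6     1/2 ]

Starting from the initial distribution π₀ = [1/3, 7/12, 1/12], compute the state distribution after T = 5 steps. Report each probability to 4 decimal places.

t=0: π = [0.3333, 0.5833, 0.0833]
t=1: π = [0.4861, 0.0694, 0.4444]
t=2: π = [0.4259, 0.1551, 0.4190]
t=3: π = [0.4302, 0.1408, 0.4290]
t=4: π = [0.4285, 0.1432, 0.4283]
t=5: π = [0.4286, 0.1428, 0.4286]

π = [0.4286, 0.1428, 0.4286]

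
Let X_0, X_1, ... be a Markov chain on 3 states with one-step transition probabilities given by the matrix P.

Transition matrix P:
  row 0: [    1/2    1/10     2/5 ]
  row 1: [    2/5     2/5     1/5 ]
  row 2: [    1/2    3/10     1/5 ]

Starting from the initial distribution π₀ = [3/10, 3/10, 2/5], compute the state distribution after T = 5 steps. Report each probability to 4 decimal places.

π = [0.4772, 0.2273, 0.2954]

t=0: π = [0.3000, 0.3000, 0.4000]
t=1: π = [0.4700, 0.2700, 0.2600]
t=2: π = [0.4730, 0.2330, 0.2940]
t=3: π = [0.4767, 0.2287, 0.2946]
t=4: π = [0.4771, 0.2275, 0.2953]
t=5: π = [0.4772, 0.2273, 0.2954]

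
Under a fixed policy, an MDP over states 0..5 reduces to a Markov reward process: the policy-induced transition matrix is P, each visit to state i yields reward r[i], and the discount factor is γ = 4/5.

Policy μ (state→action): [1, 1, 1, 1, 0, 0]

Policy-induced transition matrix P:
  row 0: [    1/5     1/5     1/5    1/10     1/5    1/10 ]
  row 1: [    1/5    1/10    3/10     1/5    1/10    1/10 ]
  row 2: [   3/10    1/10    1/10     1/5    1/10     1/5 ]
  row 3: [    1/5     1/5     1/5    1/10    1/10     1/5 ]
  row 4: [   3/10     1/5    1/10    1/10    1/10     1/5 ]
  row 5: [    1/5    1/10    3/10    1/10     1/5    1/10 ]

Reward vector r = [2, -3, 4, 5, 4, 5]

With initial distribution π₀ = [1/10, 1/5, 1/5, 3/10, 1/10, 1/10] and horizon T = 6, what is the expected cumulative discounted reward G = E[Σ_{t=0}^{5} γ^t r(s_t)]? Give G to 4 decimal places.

t=0: π = [0.1000, 0.2000, 0.2000, 0.3000, 0.1000, 0.1000], E[r] = 2.8000, γ^t·E[r] = 2.800000, running G = 2.800000
t=1: π = [0.2300, 0.1500, 0.2000, 0.1400, 0.1200, 0.1600], E[r] = 2.7900, γ^t·E[r] = 2.232000, running G = 5.032000
t=2: π = [0.2320, 0.1490, 0.1990, 0.1350, 0.1390, 0.1460], E[r] = 2.7740, γ^t·E[r] = 1.775360, running G = 6.807360
t=3: π = [0.2338, 0.1506, 0.1957, 0.1348, 0.1378, 0.1473], E[r] = 2.7603, γ^t·E[r] = 1.413274, running G = 8.220634
t=4: π = [0.2334, 0.1506, 0.1964, 0.1346, 0.1381, 0.1468], E[r] = 2.7603, γ^t·E[r] = 1.130611, running G = 9.351244
t=5: π = [0.2335, 0.1506, 0.1963, 0.1347, 0.1380, 0.1469], E[r] = 2.7605, γ^t·E[r] = 0.904545, running G = 10.255790

G = 10.2558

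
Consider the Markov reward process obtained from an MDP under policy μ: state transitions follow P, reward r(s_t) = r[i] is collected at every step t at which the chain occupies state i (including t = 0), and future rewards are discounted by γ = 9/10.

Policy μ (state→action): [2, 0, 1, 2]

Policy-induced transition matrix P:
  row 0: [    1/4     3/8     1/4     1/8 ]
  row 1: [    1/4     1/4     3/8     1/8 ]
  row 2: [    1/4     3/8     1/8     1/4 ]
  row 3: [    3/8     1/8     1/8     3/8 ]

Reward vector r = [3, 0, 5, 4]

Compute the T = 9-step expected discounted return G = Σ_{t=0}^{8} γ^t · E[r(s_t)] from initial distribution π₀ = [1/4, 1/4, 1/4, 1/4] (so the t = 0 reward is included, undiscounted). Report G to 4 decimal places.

t=0: π = [0.2500, 0.2500, 0.2500, 0.2500], E[r] = 3.0000, γ^t·E[r] = 3.000000, running G = 3.000000
t=1: π = [0.2813, 0.2813, 0.2188, 0.2188], E[r] = 2.8125, γ^t·E[r] = 2.531250, running G = 5.531250
t=2: π = [0.2773, 0.2852, 0.2305, 0.2070], E[r] = 2.8125, γ^t·E[r] = 2.278125, running G = 7.809375
t=3: π = [0.2759, 0.2876, 0.2310, 0.2056], E[r] = 2.8047, γ^t·E[r] = 2.044617, running G = 9.853992
t=4: π = [0.2757, 0.2877, 0.2314, 0.2053], E[r] = 2.8051, γ^t·E[r] = 1.840396, running G = 11.694388
t=5: π = [0.2757, 0.2877, 0.2314, 0.2052], E[r] = 2.8048, γ^t·E[r] = 1.656212, running G = 13.350600
t=6: π = [0.2757, 0.2877, 0.2314, 0.2052], E[r] = 2.8048, γ^t·E[r] = 1.490605, running G = 14.841205
t=7: π = [0.2757, 0.2877, 0.2314, 0.2052], E[r] = 2.8048, γ^t·E[r] = 1.341541, running G = 16.182745
t=8: π = [0.2757, 0.2877, 0.2314, 0.2052], E[r] = 2.8048, γ^t·E[r] = 1.207387, running G = 17.390132

G = 17.3901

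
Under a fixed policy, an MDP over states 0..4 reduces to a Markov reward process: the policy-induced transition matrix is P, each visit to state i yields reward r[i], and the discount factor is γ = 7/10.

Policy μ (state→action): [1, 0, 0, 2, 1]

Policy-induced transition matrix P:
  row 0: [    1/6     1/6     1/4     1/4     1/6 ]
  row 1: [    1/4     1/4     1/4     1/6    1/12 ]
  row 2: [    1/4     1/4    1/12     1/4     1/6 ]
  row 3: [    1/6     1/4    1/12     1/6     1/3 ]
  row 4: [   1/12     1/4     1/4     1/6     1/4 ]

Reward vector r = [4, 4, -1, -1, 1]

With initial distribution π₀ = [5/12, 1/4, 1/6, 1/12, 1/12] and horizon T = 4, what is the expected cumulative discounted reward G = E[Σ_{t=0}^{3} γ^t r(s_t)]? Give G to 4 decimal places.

t=0: π = [0.4167, 0.2500, 0.1667, 0.0833, 0.0833], E[r] = 2.5000, γ^t·E[r] = 2.500000, running G = 2.500000
t=1: π = [0.1944, 0.2153, 0.2083, 0.2153, 0.1667], E[r] = 1.3819, γ^t·E[r] = 0.967361, running G = 3.467361
t=2: π = [0.1881, 0.2338, 0.1794, 0.2002, 0.1985], E[r] = 1.5064, γ^t·E[r] = 0.738119, running G = 4.205480
t=3: π = [0.1846, 0.2343, 0.1867, 0.1973, 0.1971], E[r] = 1.4886, γ^t·E[r] = 0.510596, running G = 4.716077

G = 4.7161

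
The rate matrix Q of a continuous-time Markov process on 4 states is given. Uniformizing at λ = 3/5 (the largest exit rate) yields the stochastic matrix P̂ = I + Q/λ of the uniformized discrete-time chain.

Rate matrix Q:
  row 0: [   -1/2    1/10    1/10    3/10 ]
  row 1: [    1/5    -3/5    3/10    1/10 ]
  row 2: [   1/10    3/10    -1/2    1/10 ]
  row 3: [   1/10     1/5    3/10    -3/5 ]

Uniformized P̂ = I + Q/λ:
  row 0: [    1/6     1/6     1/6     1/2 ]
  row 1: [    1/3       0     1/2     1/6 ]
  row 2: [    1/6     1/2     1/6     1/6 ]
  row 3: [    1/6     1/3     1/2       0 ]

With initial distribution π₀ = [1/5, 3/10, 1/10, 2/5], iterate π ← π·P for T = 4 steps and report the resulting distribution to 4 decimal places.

π = [0.2086, 0.2694, 0.3168, 0.2052]

t=0: π = [0.2000, 0.3000, 0.1000, 0.4000]
t=1: π = [0.2167, 0.2167, 0.4000, 0.1667]
t=2: π = [0.2028, 0.2917, 0.2944, 0.2111]
t=3: π = [0.2153, 0.2514, 0.3343, 0.1991]
t=4: π = [0.2086, 0.2694, 0.3168, 0.2052]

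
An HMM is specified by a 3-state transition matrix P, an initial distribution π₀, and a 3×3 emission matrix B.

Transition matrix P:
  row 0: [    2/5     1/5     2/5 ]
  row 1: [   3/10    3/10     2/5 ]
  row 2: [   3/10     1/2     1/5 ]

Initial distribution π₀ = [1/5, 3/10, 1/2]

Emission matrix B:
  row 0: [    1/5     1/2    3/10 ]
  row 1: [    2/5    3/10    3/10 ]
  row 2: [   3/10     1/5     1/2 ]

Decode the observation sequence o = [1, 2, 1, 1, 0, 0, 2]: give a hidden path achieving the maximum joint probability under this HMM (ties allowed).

path = [0, 2, 0, 0, 2, 1, 2]

t=0: δ = [1.000e-01, 9.000e-02, 1.000e-01]  (obs o_0=1)
t=1: δ = [1.200e-02, 1.500e-02, 2.000e-02]  ψ = [0, 2, 0]  (obs o_1=2)
t=2: δ = [3.000e-03, 3.000e-03, 1.200e-03]  ψ = [2, 2, 1]  (obs o_2=1)
t=3: δ = [6.000e-04, 2.700e-04, 2.400e-04]  ψ = [0, 1, 0]  (obs o_3=1)
t=4: δ = [4.800e-05, 4.800e-05, 7.200e-05]  ψ = [0, 0, 0]  (obs o_4=0)
t=5: δ = [4.320e-06, 1.440e-05, 5.760e-06]  ψ = [2, 2, 0]  (obs o_5=0)
t=6: δ = [1.296e-06, 1.296e-06, 2.880e-06]  ψ = [1, 1, 1]  (obs o_6=2)
backtrack: best end state = 2; path = [0, 2, 0, 0, 2, 1, 2]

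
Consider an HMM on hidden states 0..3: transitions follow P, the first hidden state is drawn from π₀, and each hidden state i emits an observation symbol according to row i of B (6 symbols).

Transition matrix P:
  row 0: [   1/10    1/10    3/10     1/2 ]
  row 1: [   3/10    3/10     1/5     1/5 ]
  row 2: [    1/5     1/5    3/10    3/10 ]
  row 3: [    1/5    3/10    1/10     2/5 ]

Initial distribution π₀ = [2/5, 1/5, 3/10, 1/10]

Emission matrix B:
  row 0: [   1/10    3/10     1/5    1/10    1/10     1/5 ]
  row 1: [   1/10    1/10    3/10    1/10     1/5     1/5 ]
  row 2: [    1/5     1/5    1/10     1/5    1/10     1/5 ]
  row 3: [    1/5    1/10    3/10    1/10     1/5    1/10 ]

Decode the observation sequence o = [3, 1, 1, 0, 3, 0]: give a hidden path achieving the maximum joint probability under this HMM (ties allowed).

t=0: δ = [4.000e-02, 2.000e-02, 6.000e-02, 1.000e-02]  (obs o_0=3)
t=1: δ = [3.600e-03, 1.200e-03, 3.600e-03, 2.000e-03]  ψ = [2, 2, 2, 0]  (obs o_1=1)
t=2: δ = [2.160e-04, 7.200e-05, 2.160e-04, 1.800e-04]  ψ = [2, 2, 0, 0]  (obs o_2=1)
t=3: δ = [4.320e-06, 5.400e-06, 1.296e-05, 2.160e-05]  ψ = [2, 3, 0, 0]  (obs o_3=0)
t=4: δ = [4.320e-07, 6.480e-07, 7.776e-07, 8.640e-07]  ψ = [3, 3, 2, 3]  (obs o_4=3)
t=5: δ = [1.944e-08, 2.592e-08, 4.666e-08, 6.912e-08]  ψ = [1, 3, 2, 3]  (obs o_5=0)
backtrack: best end state = 3; path = [2, 2, 0, 3, 3, 3]

path = [2, 2, 0, 3, 3, 3]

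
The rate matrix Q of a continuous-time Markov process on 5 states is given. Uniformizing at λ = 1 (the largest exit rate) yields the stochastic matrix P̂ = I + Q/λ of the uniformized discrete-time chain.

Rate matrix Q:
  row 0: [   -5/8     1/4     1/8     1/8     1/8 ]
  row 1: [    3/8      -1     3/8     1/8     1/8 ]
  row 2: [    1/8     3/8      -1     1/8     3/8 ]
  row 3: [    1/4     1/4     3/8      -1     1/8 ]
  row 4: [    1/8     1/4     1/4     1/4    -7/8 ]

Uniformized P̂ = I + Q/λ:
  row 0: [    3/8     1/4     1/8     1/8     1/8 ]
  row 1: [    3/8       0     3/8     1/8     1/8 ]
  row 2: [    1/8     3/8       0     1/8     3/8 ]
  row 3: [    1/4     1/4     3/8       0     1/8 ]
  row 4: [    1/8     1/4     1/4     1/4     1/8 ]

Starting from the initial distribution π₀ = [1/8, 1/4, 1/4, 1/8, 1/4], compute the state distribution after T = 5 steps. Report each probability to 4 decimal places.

π = [0.2621, 0.2209, 0.2090, 0.1308, 0.1772]

t=0: π = [0.1250, 0.2500, 0.2500, 0.1250, 0.2500]
t=1: π = [0.2344, 0.2188, 0.2188, 0.1406, 0.1875]
t=2: π = [0.2559, 0.2227, 0.2109, 0.1309, 0.1797]
t=3: π = [0.2610, 0.2207, 0.2095, 0.1311, 0.1777]
t=4: π = [0.2618, 0.2210, 0.2090, 0.1308, 0.1774]
t=5: π = [0.2621, 0.2209, 0.2090, 0.1308, 0.1772]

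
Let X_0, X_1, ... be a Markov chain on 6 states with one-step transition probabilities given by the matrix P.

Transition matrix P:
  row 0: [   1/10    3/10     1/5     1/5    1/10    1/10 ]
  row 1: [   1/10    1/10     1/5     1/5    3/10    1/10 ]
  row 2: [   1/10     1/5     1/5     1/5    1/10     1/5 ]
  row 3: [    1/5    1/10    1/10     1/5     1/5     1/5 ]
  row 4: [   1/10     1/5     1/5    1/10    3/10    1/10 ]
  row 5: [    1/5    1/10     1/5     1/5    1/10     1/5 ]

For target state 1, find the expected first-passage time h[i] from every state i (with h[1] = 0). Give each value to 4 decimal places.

h = [5.0093, 0.0000, 5.6215, 6.1101, 5.4978, 6.1224]

First-step conditioning: h[1] = 0; for i ≠ 1, h[i] = 1 + Σ_k P[i][k]·h[k].
  h[0] = 1 + 1/10·h[0] + 1/5·h[2] + 1/5·h[3] + 1/10·h[4] + 1/10·h[5]
  h[2] = 1 + 1/10·h[0] + 1/5·h[2] + 1/5·h[3] + 1/10·h[4] + 1/5·h[5]
  h[3] = 1 + 1/5·h[0] + 1/10·h[2] + 1/5·h[3] + 1/5·h[4] + 1/5·h[5]
  h[4] = 1 + 1/10·h[0] + 1/5·h[2] + 1/10·h[3] + 3/10·h[4] + 1/10·h[5]
  h[5] = 1 + 1/5·h[0] + 1/5·h[2] + 1/5·h[3] + 1/10·h[4] + 1/5·h[5]
Solving the 5×5 linear system over states ≠ 1 gives exactly h = [2700/539, 0, 3030/539, 9880/1617, 1270/231, 300/49] (h[1] = 0 is the target).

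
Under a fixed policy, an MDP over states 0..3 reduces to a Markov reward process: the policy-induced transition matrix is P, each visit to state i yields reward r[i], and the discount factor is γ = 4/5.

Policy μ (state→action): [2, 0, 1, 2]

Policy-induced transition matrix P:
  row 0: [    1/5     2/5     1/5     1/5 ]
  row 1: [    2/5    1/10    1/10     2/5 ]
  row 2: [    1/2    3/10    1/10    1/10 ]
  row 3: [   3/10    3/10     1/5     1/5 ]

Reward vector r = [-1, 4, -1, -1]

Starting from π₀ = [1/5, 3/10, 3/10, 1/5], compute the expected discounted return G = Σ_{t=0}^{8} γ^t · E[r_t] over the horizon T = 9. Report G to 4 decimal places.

G = 1.7359

t=0: π = [0.2000, 0.3000, 0.3000, 0.2000], E[r] = 0.5000, γ^t·E[r] = 0.500000, running G = 0.500000
t=1: π = [0.3700, 0.2600, 0.1400, 0.2300], E[r] = 0.3000, γ^t·E[r] = 0.240000, running G = 0.740000
t=2: π = [0.3170, 0.2850, 0.1600, 0.2380], E[r] = 0.4250, γ^t·E[r] = 0.272000, running G = 1.012000
t=3: π = [0.3288, 0.2747, 0.1555, 0.2410], E[r] = 0.3735, γ^t·E[r] = 0.191232, running G = 1.203232
t=4: π = [0.3257, 0.2779, 0.1570, 0.2394], E[r] = 0.3897, γ^t·E[r] = 0.159621, running G = 1.362853
t=5: π = [0.3266, 0.2770, 0.1565, 0.2399], E[r] = 0.3849, γ^t·E[r] = 0.126126, running G = 1.488979
t=6: π = [0.3263, 0.2773, 0.1567, 0.2397], E[r] = 0.3863, γ^t·E[r] = 0.101274, running G = 1.590253
t=7: π = [0.3264, 0.2772, 0.1566, 0.2398], E[r] = 0.3859, γ^t·E[r] = 0.080930, running G = 1.671182
t=8: π = [0.3264, 0.2772, 0.1566, 0.2398], E[r] = 0.3860, γ^t·E[r] = 0.064765, running G = 1.735948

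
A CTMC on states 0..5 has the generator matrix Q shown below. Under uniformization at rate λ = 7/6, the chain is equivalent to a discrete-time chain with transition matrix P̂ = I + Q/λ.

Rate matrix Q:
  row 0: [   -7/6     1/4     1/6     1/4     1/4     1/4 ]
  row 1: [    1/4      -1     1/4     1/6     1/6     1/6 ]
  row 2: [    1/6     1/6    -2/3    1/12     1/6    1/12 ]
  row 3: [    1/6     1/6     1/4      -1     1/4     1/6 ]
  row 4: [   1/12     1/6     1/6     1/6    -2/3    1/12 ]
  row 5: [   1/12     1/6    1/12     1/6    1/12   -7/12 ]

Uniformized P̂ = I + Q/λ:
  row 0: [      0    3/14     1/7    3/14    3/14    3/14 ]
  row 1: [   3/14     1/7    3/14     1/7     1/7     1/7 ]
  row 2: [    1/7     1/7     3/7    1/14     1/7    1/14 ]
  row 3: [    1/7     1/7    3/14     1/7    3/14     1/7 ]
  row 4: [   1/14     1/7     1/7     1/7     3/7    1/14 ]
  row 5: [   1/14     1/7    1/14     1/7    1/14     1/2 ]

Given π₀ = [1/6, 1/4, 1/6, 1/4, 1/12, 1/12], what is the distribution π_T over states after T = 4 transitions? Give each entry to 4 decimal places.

t=0: π = [0.1667, 0.2500, 0.1667, 0.2500, 0.0833, 0.0833]
t=1: π = [0.1250, 0.1548, 0.2202, 0.1429, 0.1905, 0.1667]
t=2: π = [0.1105, 0.1518, 0.2151, 0.1361, 0.2045, 0.1820]
t=3: π = [0.1103, 0.1508, 0.2119, 0.1354, 0.2059, 0.1858]
t=4: π = [0.1099, 0.1507, 0.2106, 0.1356, 0.2060, 0.1872]

π = [0.1099, 0.1507, 0.2106, 0.1356, 0.2060, 0.1872]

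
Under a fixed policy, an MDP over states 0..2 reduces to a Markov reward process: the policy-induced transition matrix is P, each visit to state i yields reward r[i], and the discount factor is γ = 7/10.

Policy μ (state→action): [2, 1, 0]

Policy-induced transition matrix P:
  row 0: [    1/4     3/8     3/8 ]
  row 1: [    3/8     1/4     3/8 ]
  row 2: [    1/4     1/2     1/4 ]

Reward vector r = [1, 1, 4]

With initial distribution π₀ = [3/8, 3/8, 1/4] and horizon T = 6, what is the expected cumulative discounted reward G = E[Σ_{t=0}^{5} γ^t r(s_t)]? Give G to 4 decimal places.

t=0: π = [0.3750, 0.3750, 0.2500], E[r] = 1.7500, γ^t·E[r] = 1.750000, running G = 1.750000
t=1: π = [0.2969, 0.3594, 0.3438], E[r] = 2.0313, γ^t·E[r] = 1.421875, running G = 3.171875
t=2: π = [0.2949, 0.3730, 0.3320], E[r] = 1.9961, γ^t·E[r] = 0.978086, running G = 4.149961
t=3: π = [0.2966, 0.3699, 0.3335], E[r] = 2.0005, γ^t·E[r] = 0.686167, running G = 4.836128
t=4: π = [0.2962, 0.3705, 0.3333], E[r] = 1.9999, γ^t·E[r] = 0.480185, running G = 5.316314
t=5: π = [0.2963, 0.3704, 0.3333], E[r] = 2.0000, γ^t·E[r] = 0.336141, running G = 5.652455

G = 5.6525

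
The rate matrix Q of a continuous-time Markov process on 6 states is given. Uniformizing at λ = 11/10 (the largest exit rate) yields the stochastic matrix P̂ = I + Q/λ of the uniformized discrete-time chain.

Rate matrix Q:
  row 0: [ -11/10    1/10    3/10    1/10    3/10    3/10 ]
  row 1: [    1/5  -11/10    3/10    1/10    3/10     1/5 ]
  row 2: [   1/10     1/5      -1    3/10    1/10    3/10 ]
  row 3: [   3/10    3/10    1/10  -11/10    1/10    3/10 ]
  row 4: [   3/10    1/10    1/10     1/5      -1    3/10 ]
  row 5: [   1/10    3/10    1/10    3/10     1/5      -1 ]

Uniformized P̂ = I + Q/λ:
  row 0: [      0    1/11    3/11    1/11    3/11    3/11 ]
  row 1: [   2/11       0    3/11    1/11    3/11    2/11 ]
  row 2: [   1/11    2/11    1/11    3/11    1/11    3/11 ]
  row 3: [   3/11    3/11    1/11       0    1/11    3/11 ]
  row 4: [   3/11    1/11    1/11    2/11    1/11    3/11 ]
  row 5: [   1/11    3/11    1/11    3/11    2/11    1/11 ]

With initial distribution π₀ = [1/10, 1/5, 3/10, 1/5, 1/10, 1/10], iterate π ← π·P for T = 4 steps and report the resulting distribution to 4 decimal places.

t=0: π = [0.1000, 0.2000, 0.3000, 0.2000, 0.1000, 0.1000]
t=1: π = [0.1545, 0.1545, 0.1455, 0.1545, 0.1545, 0.2364]
t=2: π = [0.1471, 0.1612, 0.1471, 0.1603, 0.1686, 0.2157]
t=3: π = [0.1520, 0.1580, 0.1470, 0.1576, 0.1666, 0.2189]
t=4: π = [0.1504, 0.1584, 0.1473, 0.1582, 0.1672, 0.2186]

π = [0.1504, 0.1584, 0.1473, 0.1582, 0.1672, 0.2186]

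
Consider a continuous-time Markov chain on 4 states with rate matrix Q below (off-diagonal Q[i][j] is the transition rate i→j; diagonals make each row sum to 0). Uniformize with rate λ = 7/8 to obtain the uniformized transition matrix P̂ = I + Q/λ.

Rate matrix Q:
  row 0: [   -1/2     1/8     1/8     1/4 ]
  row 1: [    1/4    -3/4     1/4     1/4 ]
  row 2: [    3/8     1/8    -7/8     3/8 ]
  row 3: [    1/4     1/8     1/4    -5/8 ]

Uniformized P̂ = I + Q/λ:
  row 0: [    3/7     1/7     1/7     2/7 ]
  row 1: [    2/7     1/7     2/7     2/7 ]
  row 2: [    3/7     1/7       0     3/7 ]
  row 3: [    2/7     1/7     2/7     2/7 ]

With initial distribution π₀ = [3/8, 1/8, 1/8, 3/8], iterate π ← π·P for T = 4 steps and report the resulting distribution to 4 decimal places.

π = [0.3637, 0.1429, 0.1816, 0.3118]

t=0: π = [0.3750, 0.1250, 0.1250, 0.3750]
t=1: π = [0.3571, 0.1429, 0.1964, 0.3036]
t=2: π = [0.3648, 0.1429, 0.1786, 0.3138]
t=3: π = [0.3633, 0.1429, 0.1826, 0.3112]
t=4: π = [0.3637, 0.1429, 0.1816, 0.3118]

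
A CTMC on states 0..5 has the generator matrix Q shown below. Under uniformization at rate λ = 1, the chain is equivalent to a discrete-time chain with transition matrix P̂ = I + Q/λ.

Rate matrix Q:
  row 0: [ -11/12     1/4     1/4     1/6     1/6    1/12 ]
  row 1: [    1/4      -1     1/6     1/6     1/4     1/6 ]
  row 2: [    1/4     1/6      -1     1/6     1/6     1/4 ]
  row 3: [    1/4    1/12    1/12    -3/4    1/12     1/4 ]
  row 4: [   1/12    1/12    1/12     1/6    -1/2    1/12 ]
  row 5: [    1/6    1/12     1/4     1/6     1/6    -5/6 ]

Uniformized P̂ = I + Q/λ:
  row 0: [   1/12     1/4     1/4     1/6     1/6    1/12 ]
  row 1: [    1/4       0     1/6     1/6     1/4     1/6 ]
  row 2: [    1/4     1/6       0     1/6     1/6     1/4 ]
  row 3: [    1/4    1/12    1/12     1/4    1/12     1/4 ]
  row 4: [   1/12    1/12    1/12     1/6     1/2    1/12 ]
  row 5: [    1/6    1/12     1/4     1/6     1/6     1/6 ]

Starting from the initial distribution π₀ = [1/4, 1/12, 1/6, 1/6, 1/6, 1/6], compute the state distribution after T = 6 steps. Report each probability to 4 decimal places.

t=0: π = [0.2500, 0.0833, 0.1667, 0.1667, 0.1667, 0.1667]
t=1: π = [0.1667, 0.1319, 0.1458, 0.1806, 0.2153, 0.1597]
t=2: π = [0.1730, 0.1123, 0.1366, 0.1817, 0.2344, 0.1620]
t=3: π = [0.1686, 0.1142, 0.1372, 0.1818, 0.2390, 0.1592]
t=4: π = [0.1688, 0.1133, 0.1361, 0.1818, 0.2407, 0.1593]
t=5: π = [0.1685, 0.1134, 0.1361, 0.1818, 0.2412, 0.1590]
t=6: π = [0.1685, 0.1133, 0.1360, 0.1818, 0.2414, 0.1590]

π = [0.1685, 0.1133, 0.1360, 0.1818, 0.2414, 0.1590]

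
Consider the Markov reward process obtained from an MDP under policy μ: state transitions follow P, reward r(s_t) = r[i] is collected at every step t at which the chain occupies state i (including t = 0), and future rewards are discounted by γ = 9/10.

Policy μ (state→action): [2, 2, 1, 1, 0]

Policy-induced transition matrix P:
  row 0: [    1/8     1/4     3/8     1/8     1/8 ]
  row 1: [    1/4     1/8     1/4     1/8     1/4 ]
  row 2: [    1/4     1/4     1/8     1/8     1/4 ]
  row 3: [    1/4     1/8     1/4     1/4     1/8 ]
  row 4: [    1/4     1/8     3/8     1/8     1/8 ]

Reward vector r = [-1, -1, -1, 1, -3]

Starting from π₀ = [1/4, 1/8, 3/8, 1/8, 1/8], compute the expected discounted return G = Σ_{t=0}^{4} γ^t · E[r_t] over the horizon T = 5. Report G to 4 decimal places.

t=0: π = [0.2500, 0.1250, 0.3750, 0.1250, 0.1250], E[r] = -1.0000, γ^t·E[r] = -1.000000, running G = -1.000000
t=1: π = [0.2188, 0.2031, 0.2500, 0.1406, 0.1875], E[r] = -1.0938, γ^t·E[r] = -0.984375, running G = -1.984375
t=2: π = [0.2227, 0.1836, 0.2695, 0.1426, 0.1816], E[r] = -1.0781, γ^t·E[r] = -0.873281, running G = -2.857656
t=3: π = [0.2222, 0.1865, 0.2668, 0.1428, 0.1816], E[r] = -1.0776, γ^t·E[r] = -0.785597, running G = -3.643253
t=4: π = [0.2222, 0.1861, 0.2671, 0.1429, 0.1817], E[r] = -1.0776, γ^t·E[r] = -0.707037, running G = -4.350291

G = -4.3503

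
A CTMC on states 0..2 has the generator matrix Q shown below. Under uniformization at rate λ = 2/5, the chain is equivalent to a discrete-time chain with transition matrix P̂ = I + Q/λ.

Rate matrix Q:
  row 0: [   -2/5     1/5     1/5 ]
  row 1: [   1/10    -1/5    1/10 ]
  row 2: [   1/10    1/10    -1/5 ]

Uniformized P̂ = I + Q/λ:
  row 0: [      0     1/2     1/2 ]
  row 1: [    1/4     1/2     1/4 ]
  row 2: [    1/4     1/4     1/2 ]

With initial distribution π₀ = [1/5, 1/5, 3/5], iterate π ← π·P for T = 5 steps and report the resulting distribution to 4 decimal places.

t=0: π = [0.2000, 0.2000, 0.6000]
t=1: π = [0.2000, 0.3500, 0.4500]
t=2: π = [0.2000, 0.3875, 0.4125]
t=3: π = [0.2000, 0.3969, 0.4031]
t=4: π = [0.2000, 0.3992, 0.4008]
t=5: π = [0.2000, 0.3998, 0.4002]

π = [0.2000, 0.3998, 0.4002]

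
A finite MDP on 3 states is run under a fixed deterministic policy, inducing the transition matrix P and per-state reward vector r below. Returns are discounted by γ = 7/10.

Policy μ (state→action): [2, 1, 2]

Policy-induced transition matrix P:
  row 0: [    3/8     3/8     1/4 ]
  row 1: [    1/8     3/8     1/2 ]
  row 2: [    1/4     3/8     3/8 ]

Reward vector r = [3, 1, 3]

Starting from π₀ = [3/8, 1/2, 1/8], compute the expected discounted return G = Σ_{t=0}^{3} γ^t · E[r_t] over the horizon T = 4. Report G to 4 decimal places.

G = 5.4493

t=0: π = [0.3750, 0.5000, 0.1250], E[r] = 2.0000, γ^t·E[r] = 2.000000, running G = 2.000000
t=1: π = [0.2344, 0.3750, 0.3906], E[r] = 2.2500, γ^t·E[r] = 1.575000, running G = 3.575000
t=2: π = [0.2324, 0.3750, 0.3926], E[r] = 2.2500, γ^t·E[r] = 1.102500, running G = 4.677500
t=3: π = [0.2322, 0.3750, 0.3928], E[r] = 2.2500, γ^t·E[r] = 0.771750, running G = 5.449250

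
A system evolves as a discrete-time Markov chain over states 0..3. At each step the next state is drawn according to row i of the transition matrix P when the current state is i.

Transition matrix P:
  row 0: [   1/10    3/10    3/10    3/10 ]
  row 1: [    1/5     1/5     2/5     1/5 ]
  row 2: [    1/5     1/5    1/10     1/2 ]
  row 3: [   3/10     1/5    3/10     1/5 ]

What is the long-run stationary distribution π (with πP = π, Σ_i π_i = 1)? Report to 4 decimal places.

Balance equations π_j = Σ_i π_i·P[i][j]:
  π_0 = 1/10·π_0 + 1/5·π_1 + 1/5·π_2 + 3/10·π_3
  π_1 = 3/10·π_0 + 1/5·π_1 + 1/5·π_2 + 1/5·π_3
  π_2 = 3/10·π_0 + 2/5·π_1 + 1/10·π_2 + 3/10·π_3
  normalize: π_0 + π_1 + π_2 + π_3 = 1
Solving the linear system gives exactly π = [304/1453, 321/1453, 390/1453, 438/1453].

π = [0.2092, 0.2209, 0.2684, 0.3014]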